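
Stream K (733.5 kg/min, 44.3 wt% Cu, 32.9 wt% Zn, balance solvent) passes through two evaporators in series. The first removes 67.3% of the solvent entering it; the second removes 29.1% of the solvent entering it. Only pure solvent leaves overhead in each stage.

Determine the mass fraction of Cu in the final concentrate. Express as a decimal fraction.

0.5371

solvent in feed = 733.5×0.228 = 167.24 kg/min.
After stage 1: solvent left = (1−0.673)×167.24 = 54.687; stream total = 620.95 kg/min.
After stage 2: solvent left = (1−0.291)×54.687 = 38.773; final concentrate = 605.03 kg/min.
Cu fraction = 324.94/605.03 = 0.5371.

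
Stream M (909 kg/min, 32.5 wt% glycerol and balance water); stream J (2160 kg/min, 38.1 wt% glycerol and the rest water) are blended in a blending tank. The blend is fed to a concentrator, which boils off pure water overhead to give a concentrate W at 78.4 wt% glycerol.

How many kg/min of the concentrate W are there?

glycerol entering = 909×0.325 + 2160×0.381 = 1118.4 kg/min.
All glycerol reports to W, so W = 1118.4/0.784 = 1426.5 kg/min.

1427 kg/min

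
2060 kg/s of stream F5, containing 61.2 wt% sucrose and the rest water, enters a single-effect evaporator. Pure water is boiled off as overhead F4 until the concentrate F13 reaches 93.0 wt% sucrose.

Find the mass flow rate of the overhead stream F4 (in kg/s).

704.4 kg/s

sucrose is conserved: 2060×0.612 = 1260.7 kg/s all reports to the concentrate.
Concentrate = 1260.7/(target fraction) = 1355.6 kg/s.
Overhead = 2060 − 1355.6 = 704.39 kg/s.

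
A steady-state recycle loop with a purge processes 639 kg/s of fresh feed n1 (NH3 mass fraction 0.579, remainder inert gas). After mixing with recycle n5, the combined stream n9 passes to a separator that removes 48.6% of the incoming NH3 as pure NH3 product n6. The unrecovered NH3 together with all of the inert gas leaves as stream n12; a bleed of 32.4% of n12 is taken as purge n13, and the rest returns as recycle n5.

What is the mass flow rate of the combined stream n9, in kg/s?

inert gas enters only via n1 and leaves only via the purge: 639×0.421 = 0.324×(inert gas in n12), and the separator passes all inert gas, so inert gas in n9 = inert gas in n12 = 830.31 kg/s.
NH3 in n9: m_A = 639×0.579 + (1−0.324)·(1−0.486)·m_A, so m_A = 369.98/0.6525 = 566.99 kg/s.
n9 = 566.99 + 830.31 = 1397.3 kg/s.

1397 kg/s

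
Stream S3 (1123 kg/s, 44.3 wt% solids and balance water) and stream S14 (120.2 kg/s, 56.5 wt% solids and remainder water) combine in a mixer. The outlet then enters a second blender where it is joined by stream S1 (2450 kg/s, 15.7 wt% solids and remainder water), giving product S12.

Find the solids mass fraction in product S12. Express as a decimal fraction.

0.257

Overall, product flow = 3693.2 kg/s.
solids in = 1123×0.443 + 120.2×0.565 + 2450×0.157 = 950.05 kg/s.
solids fraction in S12 = 0.257.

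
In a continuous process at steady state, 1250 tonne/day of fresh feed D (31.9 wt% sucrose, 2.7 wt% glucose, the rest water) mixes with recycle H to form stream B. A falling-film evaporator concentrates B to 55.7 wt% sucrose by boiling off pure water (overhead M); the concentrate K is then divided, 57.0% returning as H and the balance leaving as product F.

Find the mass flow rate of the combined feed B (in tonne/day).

2199 tonne/day

Overall sucrose balance (none leaves overhead): sucrose in fresh feed = sucrose in product, i.e. 1250×0.319 = (1−0.570)·K·0.557.
K = 398.75/(0.557×0.430) = 1664.9 tonne/day.
Recycle H = 0.570×1664.9 = 948.97 tonne/day.
Combined feed B = 1250 + 948.97 = 2199 tonne/day.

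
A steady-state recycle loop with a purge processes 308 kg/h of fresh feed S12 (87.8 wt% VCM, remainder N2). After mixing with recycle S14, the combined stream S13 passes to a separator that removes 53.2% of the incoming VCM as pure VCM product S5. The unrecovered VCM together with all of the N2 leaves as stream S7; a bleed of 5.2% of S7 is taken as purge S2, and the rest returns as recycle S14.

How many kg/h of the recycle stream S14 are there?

N2 enters only via S12 and leaves only via the purge: 308×0.122 = 0.052×(N2 in S7), and the separator passes all N2, so N2 in S13 = N2 in S7 = 722.62 kg/h.
VCM in S13: m_A = 308×0.878 + (1−0.052)·(1−0.532)·m_A, so m_A = 270.42/0.5563 = 486.08 kg/h.
S7 = (1−0.532)×486.08 + 722.62 = 950.1 kg/h.
Recycle S14 = (1−0.052)×950.1 = 900.7 kg/h.

900.7 kg/h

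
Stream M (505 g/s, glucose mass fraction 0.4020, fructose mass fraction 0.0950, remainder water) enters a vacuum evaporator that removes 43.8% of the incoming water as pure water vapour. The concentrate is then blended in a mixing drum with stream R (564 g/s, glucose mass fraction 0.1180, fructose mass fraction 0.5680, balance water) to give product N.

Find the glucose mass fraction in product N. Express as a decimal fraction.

0.2815

Vapour removed = 0.438×0.503×505 = 111.26 g/s; concentrate = 393.74 g/s.
glucose reaching the mixer = 203.01 (from concentrate) + 564×0.118 = 269.56 g/s.
Product flow = 393.74 + 564 = 957.74 g/s; glucose fraction = 0.2815.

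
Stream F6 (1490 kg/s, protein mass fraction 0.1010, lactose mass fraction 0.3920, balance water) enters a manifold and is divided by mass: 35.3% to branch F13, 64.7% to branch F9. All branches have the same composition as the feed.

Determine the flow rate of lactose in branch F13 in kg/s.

206.2 kg/s

Branch F13 total = 0.353×1490 = 525.97 kg/s.
lactose in F13 = 0.392×525.97 = 206.18 kg/s.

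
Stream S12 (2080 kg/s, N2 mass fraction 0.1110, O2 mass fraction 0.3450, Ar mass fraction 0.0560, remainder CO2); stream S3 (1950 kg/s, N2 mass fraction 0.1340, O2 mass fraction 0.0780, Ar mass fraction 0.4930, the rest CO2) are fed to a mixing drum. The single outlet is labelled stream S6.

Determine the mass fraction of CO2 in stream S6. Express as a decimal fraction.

Total flow out = 2080 + 1950 = 4030 kg/s.
CO2 in = 2080×0.488 + 1950×0.295 = 1590.3 kg/s.
CO2 mass fraction in S6 = 1590.3/4030 = 0.3946.

0.3946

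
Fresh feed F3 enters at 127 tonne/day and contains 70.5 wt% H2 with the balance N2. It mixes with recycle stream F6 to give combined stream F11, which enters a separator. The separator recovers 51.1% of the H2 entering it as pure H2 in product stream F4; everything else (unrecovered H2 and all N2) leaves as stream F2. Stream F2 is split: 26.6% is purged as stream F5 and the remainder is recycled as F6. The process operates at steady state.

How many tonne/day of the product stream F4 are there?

H2 in F11: m_A = 127×0.705 + (1−0.266)·(1−0.511)·m_A, so m_A = 89.535/0.6411 = 139.66 tonne/day.
Product F4 = 0.511×139.66 = 71.368 tonne/day.

71.37 tonne/day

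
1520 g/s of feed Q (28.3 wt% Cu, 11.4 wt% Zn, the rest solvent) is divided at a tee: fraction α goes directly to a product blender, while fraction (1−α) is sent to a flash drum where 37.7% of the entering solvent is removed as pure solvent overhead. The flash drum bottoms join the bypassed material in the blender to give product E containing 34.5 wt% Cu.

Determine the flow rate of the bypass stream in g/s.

318.4 g/s

All 1520×0.283 = 430.16 g/s of Cu reaches E, so E = 430.16/0.345 = 1246.8 g/s and vapour = 273.16 g/s.
The evaporator receives (1−α)·1520 of feed at 0.603 solvent and removes 0.377 of that solvent:
0.377×0.603×(1−α)×1520 = 273.16
(1−α) = 273.16/345.54 = 0.7905;  α = 0.2095.
Bypass flow = 0.2095×1520 = 318.41 g/s.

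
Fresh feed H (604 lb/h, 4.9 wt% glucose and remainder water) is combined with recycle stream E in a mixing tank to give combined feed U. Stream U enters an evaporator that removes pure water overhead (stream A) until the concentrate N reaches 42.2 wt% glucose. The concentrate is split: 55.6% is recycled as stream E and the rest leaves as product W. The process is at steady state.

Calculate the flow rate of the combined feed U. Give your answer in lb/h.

Overall glucose balance (none leaves overhead): glucose in fresh feed = glucose in product, i.e. 604×0.049 = (1−0.556)·N·0.422.
N = 29.596/(0.422×0.444) = 157.96 lb/h.
Recycle E = 0.556×157.96 = 87.824 lb/h.
Combined feed U = 604 + 87.824 = 691.82 lb/h.

691.8 lb/h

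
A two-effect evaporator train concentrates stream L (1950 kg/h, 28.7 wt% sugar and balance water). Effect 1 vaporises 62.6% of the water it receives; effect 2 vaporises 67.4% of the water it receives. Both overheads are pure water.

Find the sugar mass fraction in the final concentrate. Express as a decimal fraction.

0.768

water in feed = 1950×0.713 = 1390.3 kg/h.
After stage 1: water left = (1−0.626)×1390.3 = 519.99; stream total = 1079.6 kg/h.
After stage 2: water left = (1−0.674)×519.99 = 169.52; final concentrate = 729.17 kg/h.
sugar fraction = 559.65/729.17 = 0.768.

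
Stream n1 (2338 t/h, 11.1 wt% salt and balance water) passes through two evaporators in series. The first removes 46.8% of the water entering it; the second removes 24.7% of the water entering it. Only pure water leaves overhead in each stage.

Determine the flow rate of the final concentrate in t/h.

water in feed = 2338×0.889 = 2078.5 t/h.
After stage 1: water left = (1−0.468)×2078.5 = 1105.8; stream total = 1365.3 t/h.
After stage 2: water left = (1−0.247)×1105.8 = 832.63; final concentrate = 1092.1 t/h.

1092 t/h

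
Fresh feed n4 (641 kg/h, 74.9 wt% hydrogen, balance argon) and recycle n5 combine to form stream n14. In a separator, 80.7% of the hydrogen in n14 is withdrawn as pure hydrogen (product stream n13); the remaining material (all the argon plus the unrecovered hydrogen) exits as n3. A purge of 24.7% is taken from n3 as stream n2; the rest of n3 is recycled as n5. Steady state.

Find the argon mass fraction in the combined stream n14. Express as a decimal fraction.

argon enters only via n4 and leaves only via the purge: 641×0.251 = 0.247×(argon in n3), and the separator passes all argon, so argon in n14 = argon in n3 = 651.38 kg/h.
hydrogen in n14: m_A = 641×0.749 + (1−0.247)·(1−0.807)·m_A, so m_A = 480.11/0.8547 = 561.75 kg/h.
n14 = 561.75 + 651.38 = 1213.1 kg/h.
argon fraction in n14 = 651.38/1213.1 = 0.537.

0.537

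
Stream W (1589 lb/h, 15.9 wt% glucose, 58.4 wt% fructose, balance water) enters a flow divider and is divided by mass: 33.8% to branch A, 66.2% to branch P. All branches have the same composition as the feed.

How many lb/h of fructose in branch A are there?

313.7 lb/h

Branch A total = 0.338×1589 = 537.08 lb/h.
fructose in A = 0.584×537.08 = 313.66 lb/h.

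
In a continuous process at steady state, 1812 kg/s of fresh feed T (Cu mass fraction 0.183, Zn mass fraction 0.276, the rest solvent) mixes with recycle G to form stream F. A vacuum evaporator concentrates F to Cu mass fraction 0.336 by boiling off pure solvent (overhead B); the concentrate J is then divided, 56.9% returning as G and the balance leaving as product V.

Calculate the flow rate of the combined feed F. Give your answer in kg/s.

Overall Cu balance (none leaves overhead): Cu in fresh feed = Cu in product, i.e. 1812×0.183 = (1−0.569)·J·0.336.
J = 331.6/(0.336×0.431) = 2289.8 kg/s.
Recycle G = 0.569×2289.8 = 1302.9 kg/s.
Combined feed F = 1812 + 1302.9 = 3114.9 kg/s.

3115 kg/s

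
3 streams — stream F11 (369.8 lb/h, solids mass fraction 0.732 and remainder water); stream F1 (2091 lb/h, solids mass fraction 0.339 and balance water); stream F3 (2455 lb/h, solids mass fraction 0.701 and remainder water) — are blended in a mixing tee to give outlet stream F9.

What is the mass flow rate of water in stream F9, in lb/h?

water out = water in = 369.8×0.268 + 2091×0.661 + 2455×0.299 = 2215.3 lb/h.

2215 lb/h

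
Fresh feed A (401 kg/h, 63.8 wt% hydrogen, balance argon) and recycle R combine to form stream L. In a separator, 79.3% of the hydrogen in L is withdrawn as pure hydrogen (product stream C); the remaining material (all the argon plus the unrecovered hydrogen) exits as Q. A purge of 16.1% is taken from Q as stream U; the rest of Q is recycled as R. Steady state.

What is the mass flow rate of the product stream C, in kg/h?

245.5 kg/h

hydrogen in L: m_A = 401×0.638 + (1−0.161)·(1−0.793)·m_A, so m_A = 255.84/0.8263 = 309.61 kg/h.
Product C = 0.793×309.61 = 245.52 kg/h.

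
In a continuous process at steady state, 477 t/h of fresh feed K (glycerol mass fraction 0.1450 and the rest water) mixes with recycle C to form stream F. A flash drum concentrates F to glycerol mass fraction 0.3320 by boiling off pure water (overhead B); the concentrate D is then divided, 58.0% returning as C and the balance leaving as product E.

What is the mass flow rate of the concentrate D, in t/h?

Overall glycerol balance (none leaves overhead): glycerol in fresh feed = glycerol in product, i.e. 477×0.145 = (1−0.580)·D·0.332.
D = 69.165/(0.332×0.420) = 496.02 t/h.

496 t/h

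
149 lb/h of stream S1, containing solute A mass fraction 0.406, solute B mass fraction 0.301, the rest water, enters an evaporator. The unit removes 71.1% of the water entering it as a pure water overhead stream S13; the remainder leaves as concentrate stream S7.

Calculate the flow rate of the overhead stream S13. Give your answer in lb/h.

31.04 lb/h

water entering = 149×0.293 = 43.657 lb/h; overhead removed = 0.711×43.657 = 31.04 lb/h.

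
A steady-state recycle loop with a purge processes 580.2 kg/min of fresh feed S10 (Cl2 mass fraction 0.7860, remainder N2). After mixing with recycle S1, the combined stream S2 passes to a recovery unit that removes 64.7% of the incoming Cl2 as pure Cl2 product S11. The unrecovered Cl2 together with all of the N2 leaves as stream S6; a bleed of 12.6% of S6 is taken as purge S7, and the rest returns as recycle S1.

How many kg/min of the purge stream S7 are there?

N2 enters only via S10 and leaves only via the purge: 580.2×0.214 = 0.126×(N2 in S6), and the recovery unit passes all N2, so N2 in S2 = N2 in S6 = 985.42 kg/min.
Cl2 in S2: m_A = 580.2×0.786 + (1−0.126)·(1−0.647)·m_A, so m_A = 456.04/0.6915 = 659.51 kg/min.
S6 = (1−0.647)×659.51 + 985.42 = 1218.2 kg/min.
Purge S7 = 0.126×1218.2 = 153.5 kg/min.

153.5 kg/min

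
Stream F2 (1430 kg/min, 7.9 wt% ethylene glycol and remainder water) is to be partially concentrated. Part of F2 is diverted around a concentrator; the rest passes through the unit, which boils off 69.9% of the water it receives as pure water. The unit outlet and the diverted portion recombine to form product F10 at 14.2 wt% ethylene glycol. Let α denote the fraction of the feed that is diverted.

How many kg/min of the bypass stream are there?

444.5 kg/min

All 1430×0.079 = 112.97 kg/min of ethylene glycol reaches F10, so F10 = 112.97/0.142 = 795.56 kg/min and vapour = 634.44 kg/min.
The evaporator receives (1−α)·1430 of feed at 0.921 water and removes 0.699 of that water:
0.699×0.921×(1−α)×1430 = 634.44
(1−α) = 634.44/920.6 = 0.6892;  α = 0.3108.
Bypass flow = 0.3108×1430 = 444.51 kg/min.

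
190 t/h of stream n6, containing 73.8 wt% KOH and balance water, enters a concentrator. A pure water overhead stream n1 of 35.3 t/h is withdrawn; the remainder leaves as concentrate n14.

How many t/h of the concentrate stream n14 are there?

Concentrate = 190 − 35.3 = 154.7 t/h.

154.7 t/h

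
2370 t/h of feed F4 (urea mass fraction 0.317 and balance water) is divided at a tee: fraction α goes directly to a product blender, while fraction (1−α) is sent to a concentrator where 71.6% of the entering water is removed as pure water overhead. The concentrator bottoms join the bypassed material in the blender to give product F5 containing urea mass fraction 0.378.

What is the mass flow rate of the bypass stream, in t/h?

1588 t/h

All 2370×0.317 = 751.29 t/h of urea reaches F5, so F5 = 751.29/0.378 = 1987.5 t/h and vapour = 382.46 t/h.
The evaporator receives (1−α)·2370 of feed at 0.683 water and removes 0.716 of that water:
0.716×0.683×(1−α)×2370 = 382.46
(1−α) = 382.46/1159 = 0.3300;  α = 0.6700.
Bypass flow = 0.6700×2370 = 1587.9 t/h.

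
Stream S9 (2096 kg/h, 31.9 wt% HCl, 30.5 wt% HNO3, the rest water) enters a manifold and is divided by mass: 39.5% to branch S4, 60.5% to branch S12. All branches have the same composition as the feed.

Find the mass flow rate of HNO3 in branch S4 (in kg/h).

252.5 kg/h

Branch S4 total = 0.395×2096 = 827.92 kg/h.
HNO3 in S4 = 0.305×827.92 = 252.52 kg/h.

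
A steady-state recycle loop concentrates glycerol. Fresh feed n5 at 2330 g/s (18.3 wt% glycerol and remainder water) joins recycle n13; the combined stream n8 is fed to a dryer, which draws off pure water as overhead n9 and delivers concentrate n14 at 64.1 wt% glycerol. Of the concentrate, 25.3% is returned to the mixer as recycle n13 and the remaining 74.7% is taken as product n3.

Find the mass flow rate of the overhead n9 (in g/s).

1665 g/s

Overall glycerol balance (none leaves overhead): glycerol in fresh feed = glycerol in product, i.e. 2330×0.183 = (1−0.253)·n14·0.641.
n14 = 426.39/(0.641×0.747) = 890.49 g/s.
Recycle n13 = 0.253×890.49 = 225.29 g/s.
Combined feed n8 = 2330 + 225.29 = 2555.3 g/s.
Overhead n9 = n8 − n14 = 2555.3 − 890.49 = 1664.8 g/s.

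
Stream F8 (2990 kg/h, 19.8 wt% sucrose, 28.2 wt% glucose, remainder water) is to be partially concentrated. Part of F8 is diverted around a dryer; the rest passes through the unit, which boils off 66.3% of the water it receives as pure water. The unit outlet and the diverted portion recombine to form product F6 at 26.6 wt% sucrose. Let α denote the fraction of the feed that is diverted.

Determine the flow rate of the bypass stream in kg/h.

772.9 kg/h

All 2990×0.198 = 592.02 kg/h of sucrose reaches F6, so F6 = 592.02/0.266 = 2225.6 kg/h and vapour = 764.36 kg/h.
The evaporator receives (1−α)·2990 of feed at 0.520 water and removes 0.663 of that water:
0.663×0.520×(1−α)×2990 = 764.36
(1−α) = 764.36/1030.8 = 0.7415;  α = 0.2585.
Bypass flow = 0.2585×2990 = 772.92 kg/h.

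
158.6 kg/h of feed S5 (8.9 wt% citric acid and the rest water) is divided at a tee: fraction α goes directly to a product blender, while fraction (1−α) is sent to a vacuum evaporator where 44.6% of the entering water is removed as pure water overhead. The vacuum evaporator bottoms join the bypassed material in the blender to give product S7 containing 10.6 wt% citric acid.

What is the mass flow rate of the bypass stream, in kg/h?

All 158.6×0.089 = 14.115 kg/h of citric acid reaches S7, so S7 = 14.115/0.106 = 133.16 kg/h and vapour = 25.436 kg/h.
The evaporator receives (1−α)·158.6 of feed at 0.911 water and removes 0.446 of that water:
0.446×0.911×(1−α)×158.6 = 25.436
(1−α) = 25.436/64.44 = 0.3947;  α = 0.6053.
Bypass flow = 0.6053×158.6 = 95.997 kg/h.

96 kg/h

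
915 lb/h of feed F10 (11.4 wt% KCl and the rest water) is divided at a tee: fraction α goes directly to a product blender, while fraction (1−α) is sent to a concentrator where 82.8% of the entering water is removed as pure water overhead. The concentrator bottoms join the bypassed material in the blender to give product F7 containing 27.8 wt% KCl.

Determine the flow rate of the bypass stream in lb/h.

179.2 lb/h

All 915×0.114 = 104.31 lb/h of KCl reaches F7, so F7 = 104.31/0.278 = 375.22 lb/h and vapour = 539.78 lb/h.
The evaporator receives (1−α)·915 of feed at 0.886 water and removes 0.828 of that water:
0.828×0.886×(1−α)×915 = 539.78
(1−α) = 539.78/671.25 = 0.8041;  α = 0.1959.
Bypass flow = 0.1959×915 = 179.21 lb/h.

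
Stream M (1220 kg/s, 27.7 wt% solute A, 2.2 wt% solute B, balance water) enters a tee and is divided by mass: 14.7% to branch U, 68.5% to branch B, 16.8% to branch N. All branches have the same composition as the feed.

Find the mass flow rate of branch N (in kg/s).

205 kg/s

Branch N flow = 0.168×1220 = 204.96 kg/s.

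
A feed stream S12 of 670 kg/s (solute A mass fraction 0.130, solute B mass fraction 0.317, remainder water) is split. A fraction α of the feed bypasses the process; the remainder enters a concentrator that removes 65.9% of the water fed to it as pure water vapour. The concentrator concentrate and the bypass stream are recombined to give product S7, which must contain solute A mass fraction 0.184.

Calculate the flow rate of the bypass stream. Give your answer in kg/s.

All 670×0.130 = 87.1 kg/s of solute A reaches S7, so S7 = 87.1/0.184 = 473.37 kg/s and vapour = 196.63 kg/s.
The evaporator receives (1−α)·670 of feed at 0.553 water and removes 0.659 of that water:
0.659×0.553×(1−α)×670 = 196.63
(1−α) = 196.63/244.17 = 0.8053;  α = 0.1947.
Bypass flow = 0.1947×670 = 130.44 kg/s.

130.4 kg/s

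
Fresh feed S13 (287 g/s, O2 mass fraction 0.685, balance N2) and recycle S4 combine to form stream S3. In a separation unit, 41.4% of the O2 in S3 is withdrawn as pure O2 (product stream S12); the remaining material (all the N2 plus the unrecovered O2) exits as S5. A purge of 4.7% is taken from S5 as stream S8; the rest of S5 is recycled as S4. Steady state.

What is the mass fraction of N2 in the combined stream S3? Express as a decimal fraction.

N2 enters only via S13 and leaves only via the purge: 287×0.315 = 0.047×(N2 in S5), and the separation unit passes all N2, so N2 in S3 = N2 in S5 = 1923.5 g/s.
O2 in S3: m_A = 287×0.685 + (1−0.047)·(1−0.414)·m_A, so m_A = 196.6/0.4415 = 445.25 g/s.
S3 = 445.25 + 1923.5 = 2368.8 g/s.
N2 fraction in S3 = 1923.5/2368.8 = 0.812.

0.812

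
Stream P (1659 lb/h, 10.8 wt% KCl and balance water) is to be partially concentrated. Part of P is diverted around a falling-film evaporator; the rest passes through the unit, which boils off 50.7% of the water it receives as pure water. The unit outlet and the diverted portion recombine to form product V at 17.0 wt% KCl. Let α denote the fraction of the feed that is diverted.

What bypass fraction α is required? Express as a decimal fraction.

0.194

All 1659×0.108 = 179.17 lb/h of KCl reaches V, so V = 179.17/0.170 = 1054 lb/h and vapour = 605.05 lb/h.
The evaporator receives (1−α)·1659 of feed at 0.892 water and removes 0.507 of that water:
0.507×0.892×(1−α)×1659 = 605.05
(1−α) = 605.05/750.27 = 0.8064;  α = 0.1936.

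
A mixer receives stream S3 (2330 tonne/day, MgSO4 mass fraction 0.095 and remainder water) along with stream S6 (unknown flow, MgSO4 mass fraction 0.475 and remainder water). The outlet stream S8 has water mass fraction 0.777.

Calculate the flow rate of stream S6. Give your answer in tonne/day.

1183 tonne/day

Let S6 be the unknown flow. Total out = 2330 + S6.
water balance: 2108.7 + 0.525·S6 = 0.777·(2330 + S6)
(0.525 − 0.777)·S6 = 0.777×2330 − 2108.7 = -298.24
S6 = -298.24 / -0.252 = 1183.5 tonne/day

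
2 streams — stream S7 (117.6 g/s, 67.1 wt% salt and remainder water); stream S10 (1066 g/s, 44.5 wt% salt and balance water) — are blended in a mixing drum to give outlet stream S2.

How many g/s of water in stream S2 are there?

water out = water in = 117.6×0.329 + 1066×0.555 = 630.32 g/s.

630.3 g/s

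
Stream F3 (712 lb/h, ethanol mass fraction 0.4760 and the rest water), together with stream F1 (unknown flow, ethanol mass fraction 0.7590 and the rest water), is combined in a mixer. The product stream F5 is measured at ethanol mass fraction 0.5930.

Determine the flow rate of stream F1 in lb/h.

501.8 lb/h

Let F1 be the unknown flow. Total out = 712 + F1.
ethanol balance: 338.91 + 0.759·F1 = 0.593·(712 + F1)
(0.759 − 0.593)·F1 = 0.593×712 − 338.91 = 83.304
F1 = 83.304 / 0.166 = 501.83 lb/h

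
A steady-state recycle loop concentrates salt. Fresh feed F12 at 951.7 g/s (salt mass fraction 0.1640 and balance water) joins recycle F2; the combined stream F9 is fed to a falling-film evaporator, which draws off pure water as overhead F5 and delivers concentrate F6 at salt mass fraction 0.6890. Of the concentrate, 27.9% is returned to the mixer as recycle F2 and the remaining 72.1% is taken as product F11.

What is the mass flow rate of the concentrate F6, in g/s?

Overall salt balance (none leaves overhead): salt in fresh feed = salt in product, i.e. 951.7×0.164 = (1−0.279)·F6·0.689.
F6 = 156.08/(0.689×0.721) = 314.19 g/s.

314.2 g/s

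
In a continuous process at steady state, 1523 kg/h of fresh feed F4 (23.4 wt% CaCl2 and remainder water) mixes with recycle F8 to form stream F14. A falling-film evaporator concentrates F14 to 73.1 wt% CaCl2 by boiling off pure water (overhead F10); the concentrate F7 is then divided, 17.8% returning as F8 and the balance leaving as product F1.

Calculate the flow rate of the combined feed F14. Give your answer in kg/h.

1629 kg/h

Overall CaCl2 balance (none leaves overhead): CaCl2 in fresh feed = CaCl2 in product, i.e. 1523×0.234 = (1−0.178)·F7·0.731.
F7 = 356.38/(0.731×0.822) = 593.1 kg/h.
Recycle F8 = 0.178×593.1 = 105.57 kg/h.
Combined feed F14 = 1523 + 105.57 = 1628.6 kg/h.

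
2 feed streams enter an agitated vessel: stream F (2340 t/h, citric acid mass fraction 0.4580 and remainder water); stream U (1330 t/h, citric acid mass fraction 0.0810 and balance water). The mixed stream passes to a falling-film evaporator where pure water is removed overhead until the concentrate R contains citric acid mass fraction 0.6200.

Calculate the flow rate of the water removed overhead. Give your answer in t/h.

1768 t/h

citric acid entering = 2340×0.458 + 1330×0.081 = 1179.5 t/h.
All citric acid reports to R, so R = 1179.5/0.620 = 1902.3 t/h.
Total feed = 3670 t/h; overhead = 3670 − 1902.3 = 1767.7 t/h.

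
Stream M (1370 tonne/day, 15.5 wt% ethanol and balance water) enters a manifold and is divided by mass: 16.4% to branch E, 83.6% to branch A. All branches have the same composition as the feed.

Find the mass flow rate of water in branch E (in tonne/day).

Branch E total = 0.164×1370 = 224.68 tonne/day.
water in E = 0.845×224.68 = 189.85 tonne/day.

189.9 tonne/day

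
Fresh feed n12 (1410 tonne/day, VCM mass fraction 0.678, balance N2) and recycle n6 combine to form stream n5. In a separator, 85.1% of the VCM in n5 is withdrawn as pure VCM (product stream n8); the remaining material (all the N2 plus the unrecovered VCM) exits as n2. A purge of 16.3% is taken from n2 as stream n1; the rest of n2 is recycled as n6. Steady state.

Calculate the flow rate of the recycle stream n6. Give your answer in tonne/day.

N2 enters only via n12 and leaves only via the purge: 1410×0.322 = 0.163×(N2 in n2), and the separator passes all N2, so N2 in n5 = N2 in n2 = 2785.4 tonne/day.
VCM in n5: m_A = 1410×0.678 + (1−0.163)·(1−0.851)·m_A, so m_A = 955.98/0.8753 = 1092.2 tonne/day.
n2 = (1−0.851)×1092.2 + 2785.4 = 2948.1 tonne/day.
Recycle n6 = (1−0.163)×2948.1 = 2467.6 tonne/day.

2468 tonne/day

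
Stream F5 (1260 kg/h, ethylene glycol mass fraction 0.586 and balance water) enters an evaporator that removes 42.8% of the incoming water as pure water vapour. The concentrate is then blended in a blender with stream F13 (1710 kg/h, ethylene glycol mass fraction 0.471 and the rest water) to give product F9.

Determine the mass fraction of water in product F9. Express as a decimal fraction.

Vapour removed = 0.428×0.414×1260 = 223.26 kg/h; concentrate = 1036.7 kg/h.
water reaching the mixer = 298.38 (from concentrate) + 1710×0.529 = 1203 kg/h.
Product flow = 1036.7 + 1710 = 2746.7 kg/h; water fraction = 0.438.

0.438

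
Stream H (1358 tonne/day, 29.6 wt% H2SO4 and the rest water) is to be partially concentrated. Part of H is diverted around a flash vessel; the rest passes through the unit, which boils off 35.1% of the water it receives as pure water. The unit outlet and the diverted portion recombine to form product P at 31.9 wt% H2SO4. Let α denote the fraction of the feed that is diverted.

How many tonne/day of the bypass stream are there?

961.8 tonne/day

All 1358×0.296 = 401.97 tonne/day of H2SO4 reaches P, so P = 401.97/0.319 = 1260.1 tonne/day and vapour = 97.912 tonne/day.
The evaporator receives (1−α)·1358 of feed at 0.704 water and removes 0.351 of that water:
0.351×0.704×(1−α)×1358 = 97.912
(1−α) = 97.912/335.57 = 0.2918;  α = 0.7082.
Bypass flow = 0.7082×1358 = 961.76 tonne/day.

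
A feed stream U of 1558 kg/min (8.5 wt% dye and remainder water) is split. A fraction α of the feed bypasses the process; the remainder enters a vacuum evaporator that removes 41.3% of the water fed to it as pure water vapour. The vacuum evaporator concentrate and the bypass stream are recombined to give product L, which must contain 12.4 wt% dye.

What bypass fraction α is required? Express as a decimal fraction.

All 1558×0.085 = 132.43 kg/min of dye reaches L, so L = 132.43/0.124 = 1068 kg/min and vapour = 490.02 kg/min.
The evaporator receives (1−α)·1558 of feed at 0.915 water and removes 0.413 of that water:
0.413×0.915×(1−α)×1558 = 490.02
(1−α) = 490.02/588.76 = 0.8323;  α = 0.1677.

0.168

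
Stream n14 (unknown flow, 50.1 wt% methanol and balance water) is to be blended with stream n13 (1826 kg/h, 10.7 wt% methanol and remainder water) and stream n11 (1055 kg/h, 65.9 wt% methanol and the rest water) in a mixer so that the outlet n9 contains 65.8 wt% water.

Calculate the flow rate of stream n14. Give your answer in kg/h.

Let n14 be the unknown flow. Total out = 2881 + n14.
water balance: 1990.4 + 0.499·n14 = 0.658·(2881 + n14)
(0.499 − 0.658)·n14 = 0.658×2881 − 1990.4 = -94.675
n14 = -94.675 / -0.159 = 595.44 kg/h

595.4 kg/h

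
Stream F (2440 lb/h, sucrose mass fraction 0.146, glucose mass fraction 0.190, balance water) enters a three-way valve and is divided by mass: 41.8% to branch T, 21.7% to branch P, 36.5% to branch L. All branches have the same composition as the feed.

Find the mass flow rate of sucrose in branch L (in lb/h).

130 lb/h

Branch L total = 0.365×2440 = 890.6 lb/h.
sucrose in L = 0.146×890.6 = 130.03 lb/h.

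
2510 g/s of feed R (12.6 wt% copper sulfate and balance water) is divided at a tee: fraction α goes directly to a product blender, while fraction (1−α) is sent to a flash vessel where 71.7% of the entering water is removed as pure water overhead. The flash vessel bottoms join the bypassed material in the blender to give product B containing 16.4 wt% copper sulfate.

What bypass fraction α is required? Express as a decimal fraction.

0.630

All 2510×0.126 = 316.26 g/s of copper sulfate reaches B, so B = 316.26/0.164 = 1928.4 g/s and vapour = 581.59 g/s.
The evaporator receives (1−α)·2510 of feed at 0.874 water and removes 0.717 of that water:
0.717×0.874×(1−α)×2510 = 581.59
(1−α) = 581.59/1572.9 = 0.3698;  α = 0.6302.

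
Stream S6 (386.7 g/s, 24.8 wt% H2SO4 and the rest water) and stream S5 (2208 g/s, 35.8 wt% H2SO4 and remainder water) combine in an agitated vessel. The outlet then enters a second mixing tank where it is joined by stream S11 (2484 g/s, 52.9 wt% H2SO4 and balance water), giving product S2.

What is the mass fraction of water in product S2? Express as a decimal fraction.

Overall, product flow = 5078.7 g/s.
water in = 386.7×0.752 + 2208×0.642 + 2484×0.471 = 2878.3 g/s.
water fraction in S2 = 0.5667.

0.5667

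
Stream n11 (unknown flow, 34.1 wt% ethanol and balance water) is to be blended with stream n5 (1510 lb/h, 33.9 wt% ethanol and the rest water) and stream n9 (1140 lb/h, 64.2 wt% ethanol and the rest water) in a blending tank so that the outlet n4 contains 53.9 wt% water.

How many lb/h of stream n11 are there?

Let n11 be the unknown flow. Total out = 2650 + n11.
water balance: 1406.2 + 0.659·n11 = 0.539·(2650 + n11)
(0.659 − 0.539)·n11 = 0.539×2650 − 1406.2 = 22.12
n11 = 22.12 / 0.120 = 184.33 lb/h

184.3 lb/h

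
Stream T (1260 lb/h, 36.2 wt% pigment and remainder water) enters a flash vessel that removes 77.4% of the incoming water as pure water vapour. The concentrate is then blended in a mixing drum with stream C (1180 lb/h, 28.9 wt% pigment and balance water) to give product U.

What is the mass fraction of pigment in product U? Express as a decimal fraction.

Vapour removed = 0.774×0.638×1260 = 622.2 lb/h; concentrate = 637.8 lb/h.
pigment reaching the mixer = 456.12 (from concentrate) + 1180×0.289 = 797.14 lb/h.
Product flow = 637.8 + 1180 = 1817.8 lb/h; pigment fraction = 0.439.

0.439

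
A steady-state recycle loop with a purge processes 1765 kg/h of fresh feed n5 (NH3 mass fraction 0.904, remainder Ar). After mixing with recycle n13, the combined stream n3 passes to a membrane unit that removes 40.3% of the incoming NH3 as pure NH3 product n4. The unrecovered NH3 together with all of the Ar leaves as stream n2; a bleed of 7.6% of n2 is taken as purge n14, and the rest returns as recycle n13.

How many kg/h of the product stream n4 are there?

NH3 in n3: m_A = 1765×0.904 + (1−0.076)·(1−0.403)·m_A, so m_A = 1595.6/0.4484 = 3558.6 kg/h.
Product n4 = 0.403×3558.6 = 1434.1 kg/h.

1434 kg/h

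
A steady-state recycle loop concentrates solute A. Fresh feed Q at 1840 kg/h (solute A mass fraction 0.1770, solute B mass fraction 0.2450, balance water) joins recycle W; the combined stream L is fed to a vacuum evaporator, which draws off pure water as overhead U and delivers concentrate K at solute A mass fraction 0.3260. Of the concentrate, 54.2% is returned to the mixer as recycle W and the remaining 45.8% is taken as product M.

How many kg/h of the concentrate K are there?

2181 kg/h

Overall solute A balance (none leaves overhead): solute A in fresh feed = solute A in product, i.e. 1840×0.177 = (1−0.542)·K·0.326.
K = 325.68/(0.326×0.458) = 2181.3 kg/h.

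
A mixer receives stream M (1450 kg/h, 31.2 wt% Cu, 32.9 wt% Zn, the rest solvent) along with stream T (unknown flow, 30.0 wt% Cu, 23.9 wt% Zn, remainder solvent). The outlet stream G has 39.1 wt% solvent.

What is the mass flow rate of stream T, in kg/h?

Let T be the unknown flow. Total out = 1450 + T.
solvent balance: 520.55 + 0.461·T = 0.391·(1450 + T)
(0.461 − 0.391)·T = 0.391×1450 − 520.55 = 46.4
T = 46.4 / 0.070 = 662.86 kg/h

662.9 kg/h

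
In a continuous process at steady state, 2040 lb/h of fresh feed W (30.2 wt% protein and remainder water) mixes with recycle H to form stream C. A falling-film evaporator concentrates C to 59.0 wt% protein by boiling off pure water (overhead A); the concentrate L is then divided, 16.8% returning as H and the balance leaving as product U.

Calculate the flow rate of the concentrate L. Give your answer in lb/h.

Overall protein balance (none leaves overhead): protein in fresh feed = protein in product, i.e. 2040×0.302 = (1−0.168)·L·0.590.
L = 616.08/(0.590×0.832) = 1255.1 lb/h.

1255 lb/h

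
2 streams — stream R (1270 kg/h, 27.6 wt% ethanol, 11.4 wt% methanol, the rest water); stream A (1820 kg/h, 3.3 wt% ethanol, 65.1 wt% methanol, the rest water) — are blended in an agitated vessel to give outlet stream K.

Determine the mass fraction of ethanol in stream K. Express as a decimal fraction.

Total flow out = 1270 + 1820 = 3090 kg/h.
ethanol in = 1270×0.276 + 1820×0.033 = 410.58 kg/h.
ethanol mass fraction in K = 410.58/3090 = 0.1329.

0.1329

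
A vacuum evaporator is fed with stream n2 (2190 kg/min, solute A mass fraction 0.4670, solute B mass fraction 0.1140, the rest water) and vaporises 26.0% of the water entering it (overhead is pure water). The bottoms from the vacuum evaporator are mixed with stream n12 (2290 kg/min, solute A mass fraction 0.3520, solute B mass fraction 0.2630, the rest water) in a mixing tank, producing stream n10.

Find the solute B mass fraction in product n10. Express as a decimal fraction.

0.2009

Vapour removed = 0.260×0.419×2190 = 238.58 kg/min; concentrate = 1951.4 kg/min.
solute B reaching the mixer = 249.66 (from concentrate) + 2290×0.263 = 851.93 kg/min.
Product flow = 1951.4 + 2290 = 4241.4 kg/min; solute B fraction = 0.2009.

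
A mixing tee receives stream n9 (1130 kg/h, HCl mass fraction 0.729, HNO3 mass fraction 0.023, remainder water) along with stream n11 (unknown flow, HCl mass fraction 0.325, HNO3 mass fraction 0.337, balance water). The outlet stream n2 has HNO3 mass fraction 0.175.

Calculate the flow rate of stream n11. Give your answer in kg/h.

Let n11 be the unknown flow. Total out = 1130 + n11.
HNO3 balance: 25.99 + 0.337·n11 = 0.175·(1130 + n11)
(0.337 − 0.175)·n11 = 0.175×1130 − 25.99 = 171.76
n11 = 171.76 / 0.162 = 1060.2 kg/h

1060 kg/h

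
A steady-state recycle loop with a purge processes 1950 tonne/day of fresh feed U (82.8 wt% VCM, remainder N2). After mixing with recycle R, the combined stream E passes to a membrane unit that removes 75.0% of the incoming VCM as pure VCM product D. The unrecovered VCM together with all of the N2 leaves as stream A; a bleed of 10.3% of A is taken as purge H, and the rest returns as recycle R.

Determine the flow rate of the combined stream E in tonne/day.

N2 enters only via U and leaves only via the purge: 1950×0.172 = 0.103×(N2 in A), and the membrane unit passes all N2, so N2 in E = N2 in A = 3256.3 tonne/day.
VCM in E: m_A = 1950×0.828 + (1−0.103)·(1−0.750)·m_A, so m_A = 1614.6/0.7757 = 2081.3 tonne/day.
E = 2081.3 + 3256.3 = 5337.7 tonne/day.

5338 tonne/day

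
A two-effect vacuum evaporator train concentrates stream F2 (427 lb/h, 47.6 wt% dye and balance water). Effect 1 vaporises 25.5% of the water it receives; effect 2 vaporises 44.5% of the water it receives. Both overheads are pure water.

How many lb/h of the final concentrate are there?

water in feed = 427×0.524 = 223.75 lb/h.
After stage 1: water left = (1−0.255)×223.75 = 166.69; stream total = 369.94 lb/h.
After stage 2: water left = (1−0.445)×166.69 = 92.514; final concentrate = 295.77 lb/h.

295.8 lb/h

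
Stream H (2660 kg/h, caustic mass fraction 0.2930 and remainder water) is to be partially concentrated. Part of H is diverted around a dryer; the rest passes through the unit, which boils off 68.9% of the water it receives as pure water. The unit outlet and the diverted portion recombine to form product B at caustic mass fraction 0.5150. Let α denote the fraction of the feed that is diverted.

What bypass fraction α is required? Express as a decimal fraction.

All 2660×0.293 = 779.38 kg/h of caustic reaches B, so B = 779.38/0.515 = 1513.4 kg/h and vapour = 1146.6 kg/h.
The evaporator receives (1−α)·2660 of feed at 0.707 water and removes 0.689 of that water:
0.689×0.707×(1−α)×2660 = 1146.6
(1−α) = 1146.6/1295.7 = 0.8849;  α = 0.1151.

0.115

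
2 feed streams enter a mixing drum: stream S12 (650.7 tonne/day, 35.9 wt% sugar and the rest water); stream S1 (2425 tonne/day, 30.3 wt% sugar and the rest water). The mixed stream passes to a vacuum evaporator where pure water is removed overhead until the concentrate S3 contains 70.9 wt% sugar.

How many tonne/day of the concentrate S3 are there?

1366 tonne/day

sugar entering = 650.7×0.359 + 2425×0.303 = 968.38 tonne/day.
All sugar reports to S3, so S3 = 968.38/0.709 = 1365.8 tonne/day.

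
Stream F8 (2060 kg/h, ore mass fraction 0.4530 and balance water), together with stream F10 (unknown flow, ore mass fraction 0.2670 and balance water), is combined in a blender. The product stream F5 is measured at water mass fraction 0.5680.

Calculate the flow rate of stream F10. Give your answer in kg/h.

Let F10 be the unknown flow. Total out = 2060 + F10.
water balance: 1126.8 + 0.733·F10 = 0.568·(2060 + F10)
(0.733 − 0.568)·F10 = 0.568×2060 − 1126.8 = 43.26
F10 = 43.26 / 0.165 = 262.18 kg/h

262.2 kg/h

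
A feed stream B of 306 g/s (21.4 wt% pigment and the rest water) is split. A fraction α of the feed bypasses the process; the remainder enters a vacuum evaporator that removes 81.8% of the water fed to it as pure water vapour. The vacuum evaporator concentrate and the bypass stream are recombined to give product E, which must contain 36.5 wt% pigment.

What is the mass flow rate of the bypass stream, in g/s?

109.1 g/s

All 306×0.214 = 65.484 g/s of pigment reaches E, so E = 65.484/0.365 = 179.41 g/s and vapour = 126.59 g/s.
The evaporator receives (1−α)·306 of feed at 0.786 water and removes 0.818 of that water:
0.818×0.786×(1−α)×306 = 126.59
(1−α) = 126.59/196.74 = 0.6434;  α = 0.3566.
Bypass flow = 0.3566×306 = 109.11 g/s.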